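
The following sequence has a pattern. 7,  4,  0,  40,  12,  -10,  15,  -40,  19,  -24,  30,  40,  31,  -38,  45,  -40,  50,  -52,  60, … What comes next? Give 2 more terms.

40, 81

Split by position mod 4 into 4 tracks.
Track A: 7, 12, 19, 31, 50 — each term equals the sum of the previous two.
Track B: 4, -10, -24, -38, -52 — linear: a_n = 18 − 14·n.
Track C: 0, 15, 30, 45, 60 — arithmetic with common difference +15.
Track D: 40, -40, 40, -40 — oscillating between 40 and -40.
Position 20 → track D, term 5 = 40.
The 21st slot belongs to track A; its 6th term is 81.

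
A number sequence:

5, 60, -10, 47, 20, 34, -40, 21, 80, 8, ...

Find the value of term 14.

Taking every 2nd term gives 2 separate tracks.
Stream A: 5, -10, 20, -40, 80 (a geometric progression (common ratio -2)).
Stream B: 60, 47, 34, 21, 8 (linear: a_n = 73 − 13·n).
Position 14 falls in stream B as its term 7, giving -18.

-18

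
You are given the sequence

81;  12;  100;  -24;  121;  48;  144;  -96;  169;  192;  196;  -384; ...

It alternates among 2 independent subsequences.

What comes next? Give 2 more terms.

The terms cycle through 2 interleaved subsequences.
Track A: 81, 100, 121, 144, 169, 196. Perfect squares starting at 9².
Track B: 12, -24, 48, -96, 192, -384. A geometric progression (common ratio -2).
Term 13 comes from track A (its 7th entry): 225.
Position 14 falls in track B as its term 7, giving 768.

225, 768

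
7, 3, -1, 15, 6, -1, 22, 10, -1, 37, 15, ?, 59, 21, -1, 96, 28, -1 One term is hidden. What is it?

Taking every 3rd term gives 3 separate tracks.
Track A is 7, 15, 22, 37, 59, 96, which is Fibonacci-style (each term is the sum of the two before it).
Track B is 3, 6, 10, 15, 21, 28, which is the triangular numbers T_2, T_3, ….
Track C is -1, -1, -1, ?, -1, -1, which is constant -1.
So the missing entry in track C is -1.

-1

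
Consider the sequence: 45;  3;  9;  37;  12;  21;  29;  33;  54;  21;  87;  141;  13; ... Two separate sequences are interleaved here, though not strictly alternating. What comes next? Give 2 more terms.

The slot pattern repeats as ABB (period 3), so there are 2 interleaved tracks.
Subsequence A is 45, 37, 29, 21, 13, which is subtracting 8 each time.
Subsequence B is 3, 9, 12, 21, 33, 54, 87, 141, which is Fibonacci-style (each term is the sum of the two before it).
The 14th slot belongs to subsequence B; its 9th term is 228.
The 15th slot belongs to subsequence B; its 10th term is 369.

228, 369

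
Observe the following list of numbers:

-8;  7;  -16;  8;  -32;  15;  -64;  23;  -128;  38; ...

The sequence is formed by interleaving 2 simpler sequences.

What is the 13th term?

Taking every 2nd term gives 2 separate tracks.
Subsequence A: -8, -16, -32, -64, -128 — multiplying by 2 each time.
Subsequence B: 7, 8, 15, 23, 38 — each term equals the sum of the previous two.
Term 13 comes from subsequence A (its 7th entry): -512.

-512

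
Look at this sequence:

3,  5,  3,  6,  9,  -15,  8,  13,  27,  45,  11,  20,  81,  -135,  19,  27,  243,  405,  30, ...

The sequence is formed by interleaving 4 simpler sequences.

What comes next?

Split by position mod 4 into 4 tracks.
Stream A is 3, 9, 27, 81, 243, which is powers of 3.
Stream B is 5, -15, 45, -135, 405, which is geometric with ratio -3.
Stream C is 3, 8, 11, 19, 30, which is a Fibonacci-like recurrence a_n = a_{n-1} + a_{n-2}.
Stream D is 6, 13, 20, 27, which is linear: a_n = -1 + 7·n.
The 20th slot belongs to stream D; its 5th term is 34.

34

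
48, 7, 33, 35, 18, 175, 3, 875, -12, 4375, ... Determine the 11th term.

Odd-indexed and even-indexed terms follow separate rules.
Track A: 48, 33, 18, 3, -12 (arithmetic, step −15).
Track B: 7, 35, 175, 875, 4375 (multiplying by 5 each time).
Position 11 falls in track A as its term 6, giving -27.

-27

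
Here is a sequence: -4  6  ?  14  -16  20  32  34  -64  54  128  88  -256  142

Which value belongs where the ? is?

Positions 1, 3, 5, … form one subsequence and positions 2, 4, 6, … form another.
Track A: -4, ?, -16, 32, -64, 128, -256 — multiplying by -2 each time.
Track B: 6, 14, 20, 34, 54, 88, 142 — a Fibonacci-like recurrence a_n = a_{n-1} + a_{n-2}.
So the missing entry in track A is 8.

8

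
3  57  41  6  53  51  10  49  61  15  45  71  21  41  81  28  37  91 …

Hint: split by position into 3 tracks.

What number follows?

Split by position mod 3 into 3 tracks.
Stream A is 3, 6, 10, 15, 21, 28, which is triangular numbers starting at T_2.
Stream B is 57, 53, 49, 45, 41, 37, which is subtracting 4 each time.
Stream C is 41, 51, 61, 71, 81, 91, which is arithmetic, step +10.
The 19th slot belongs to stream A; its 7th term is 36.

36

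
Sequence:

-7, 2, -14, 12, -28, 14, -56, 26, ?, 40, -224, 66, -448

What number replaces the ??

Split by position mod 2 into 2 tracks.
Track A: -7, -14, -28, -56, ?, -224, -448 — geometric, ×2 each step.
Track B: 2, 12, 14, 26, 40, 66 — Fibonacci-style (each term is the sum of the two before it).
Filling track A at index 5 by its rule yields -112.

-112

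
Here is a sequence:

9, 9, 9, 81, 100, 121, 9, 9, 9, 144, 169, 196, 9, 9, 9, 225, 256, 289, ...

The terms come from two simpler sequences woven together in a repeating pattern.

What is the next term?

The slot pattern repeats as AAABBB (period 6), so there are 2 interleaved tracks.
Subsequence A: 9, 9, 9, 9, 9, 9, 9, 9, 9 (always 9).
Subsequence B: 81, 100, 121, 144, 169, 196, 225, 256, 289 (consecutive squares n² from n = 9).
Term 19 comes from subsequence A (its 10th entry): 9.

9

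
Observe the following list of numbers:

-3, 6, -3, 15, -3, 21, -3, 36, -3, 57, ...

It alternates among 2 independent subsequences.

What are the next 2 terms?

Odd-indexed and even-indexed terms follow separate rules.
Subsequence A: -3, -3, -3, -3, -3. Always -3.
Subsequence B: 6, 15, 21, 36, 57. Fibonacci-style (each term is the sum of the two before it).
Term 11 comes from subsequence A (its 6th entry): -3.
Position 12 falls in subsequence B as its term 6, giving 93.

-3, 93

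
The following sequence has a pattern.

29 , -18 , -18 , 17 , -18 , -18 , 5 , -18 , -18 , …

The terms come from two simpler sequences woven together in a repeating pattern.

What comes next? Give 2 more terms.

-7, -18

The slot pattern repeats as ABB (period 3), so there are 2 interleaved tracks.
Track A = 29, 17, 5: arithmetic with common difference −12.
Track B = -18, -18, -18, -18, -18, -18: constant -18.
Position 10 falls in track A as its term 4, giving -7.
The 11th slot belongs to track B; its 7th term is -18.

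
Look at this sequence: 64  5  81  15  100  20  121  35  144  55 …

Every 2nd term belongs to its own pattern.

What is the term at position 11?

169

Positions 1, 3, 5, … form one subsequence and positions 2, 4, 6, … form another.
Stream A: 64, 81, 100, 121, 144 (the squares 8², 9², 10², …).
Stream B: 5, 15, 20, 35, 55 (a Fibonacci-like recurrence a_n = a_{n-1} + a_{n-2}).
The 11th slot belongs to stream A; its 6th term is 169.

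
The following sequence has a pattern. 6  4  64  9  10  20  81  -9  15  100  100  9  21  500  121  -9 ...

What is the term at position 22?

12500

Split by position mod 4: positions 1, 5, 9, … form one track, and each other residue class forms its own.
Track A: 6, 10, 15, 21. Triangular numbers n(n+1)/2 for n = 3, 4, ….
Track B: 4, 20, 100, 500. A geometric progression (common ratio 5).
Track C: 64, 81, 100, 121. Consecutive squares n² from n = 8.
Track D: 9, -9, 9, -9. Oscillating between 9 and -9.
Position 22 → track B, term 6 = 12500.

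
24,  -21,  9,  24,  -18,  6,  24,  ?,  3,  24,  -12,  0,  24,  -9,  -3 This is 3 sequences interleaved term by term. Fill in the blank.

-15

The terms cycle through 3 interleaved subsequences.
Track A is 24, 24, 24, 24, 24, which is constant 24.
Track B is -21, -18, ?, -12, -9, which is adding 3 each time.
Track C is 9, 6, 3, 0, -3, which is subtracting 3 each time.
Filling track B at index 3 by its rule yields -15.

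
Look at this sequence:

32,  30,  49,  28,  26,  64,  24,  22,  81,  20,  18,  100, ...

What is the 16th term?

Reading positions in blocks of 3 reveals the pattern AAB — 2 tracks woven together.
Stream A = 32, 30, 28, 26, 24, 22, 20, 18: subtracting 2 each time.
Stream B = 49, 64, 81, 100: perfect squares starting at 7².
The 16th slot belongs to stream A; its 11th term is 12.

12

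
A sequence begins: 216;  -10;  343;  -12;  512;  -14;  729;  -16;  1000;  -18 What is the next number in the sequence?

Taking every 2nd term gives 2 separate tracks.
Subsequence A is 216, 343, 512, 729, 1000, which is perfect cubes starting at 6³.
Subsequence B is -10, -12, -14, -16, -18, which is arithmetic with common difference −2.
The 11th slot belongs to subsequence A; its 6th term is 1331.

1331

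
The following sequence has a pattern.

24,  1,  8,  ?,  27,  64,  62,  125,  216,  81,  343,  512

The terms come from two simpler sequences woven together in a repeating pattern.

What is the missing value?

Positions follow the repeating pattern ABB; grouping by letter gives 2 tracks.
Track A: 24, ?, 62, 81 — linear: a_n = 5 + 19·n.
Track B: 1, 8, 27, 64, 125, 216, 343, 512 — the cubes 1³, 2³, 3³, ….
Track A's pattern makes the blank 43.

43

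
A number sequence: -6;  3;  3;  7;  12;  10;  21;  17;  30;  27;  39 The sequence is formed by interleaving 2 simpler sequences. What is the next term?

Positions 1, 3, 5, … form one subsequence and positions 2, 4, 6, … form another.
Track A = -6, 3, 12, 21, 30, 39: arithmetic with common difference +9.
Track B = 3, 7, 10, 17, 27: each term equals the sum of the previous two.
Position 12 → track B, term 6 = 44.

44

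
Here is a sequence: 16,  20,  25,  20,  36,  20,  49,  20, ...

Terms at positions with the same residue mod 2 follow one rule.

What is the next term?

64

Taking every 2nd term gives 2 separate tracks.
Stream A is 16, 25, 36, 49, which is perfect squares starting at 4².
Stream B is 20, 20, 20, 20, which is the constant sequence 20.
Term 9 comes from stream A (its 5th entry): 64.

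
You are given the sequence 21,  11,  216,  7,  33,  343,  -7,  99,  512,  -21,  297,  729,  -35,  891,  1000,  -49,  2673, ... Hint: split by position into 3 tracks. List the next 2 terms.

Split by position mod 3 into 3 tracks.
Track A: 21, 7, -7, -21, -35, -49 (subtracting 14 each time).
Track B: 11, 33, 99, 297, 891, 2673 (geometric, ×3 each step).
Track C: 216, 343, 512, 729, 1000 (perfect cubes starting at 6³).
Position 18 → track C, term 6 = 1331.
Position 19 → track A, term 7 = -63.

1331, -63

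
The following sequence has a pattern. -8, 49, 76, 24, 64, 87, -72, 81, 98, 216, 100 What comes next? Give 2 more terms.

109, -648

The terms cycle through 3 interleaved subsequences.
Subsequence A = -8, 24, -72, 216: a geometric progression (common ratio -3).
Subsequence B = 49, 64, 81, 100: the squares 7², 8², 9², ….
Subsequence C = 76, 87, 98: linear: a_n = 65 + 11·n.
Position 12 → subsequence C, term 4 = 109.
Position 13 → subsequence A, term 5 = -648.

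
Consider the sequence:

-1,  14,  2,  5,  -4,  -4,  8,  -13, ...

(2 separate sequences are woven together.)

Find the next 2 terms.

The terms cycle through 2 interleaved subsequences.
Subsequence A = -1, 2, -4, 8: geometric with ratio -2.
Subsequence B = 14, 5, -4, -13: subtracting 9 each time.
Position 9 falls in subsequence A as its term 5, giving -16.
Position 10 falls in subsequence B as its term 5, giving -22.

-16, -22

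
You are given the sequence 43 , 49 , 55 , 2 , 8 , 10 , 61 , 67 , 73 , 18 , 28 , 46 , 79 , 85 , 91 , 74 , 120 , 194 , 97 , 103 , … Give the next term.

The slot pattern repeats as AAABBB (period 6), so there are 2 interleaved tracks.
Subsequence A: 43, 49, 55, 61, 67, 73, 79, 85, 91, 97, 103 — adding 6 each time.
Subsequence B: 2, 8, 10, 18, 28, 46, 74, 120, 194 — Fibonacci-style (each term is the sum of the two before it).
The 21st slot belongs to subsequence A; its 12th term is 109.

109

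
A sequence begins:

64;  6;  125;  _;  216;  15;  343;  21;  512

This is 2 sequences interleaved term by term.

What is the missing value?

10

Taking every 2nd term gives 2 separate tracks.
Track A: 64, 125, 216, 343, 512 — the cubes 4³, 5³, 6³, ….
Track B: 6, ?, 15, 21 — triangular numbers starting at T_3.
So the missing entry in track B is 10.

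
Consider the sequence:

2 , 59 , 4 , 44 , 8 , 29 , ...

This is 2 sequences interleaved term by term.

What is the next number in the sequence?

16

Odd-indexed and even-indexed terms follow separate rules.
Track A: 2, 4, 8 (powers of 2).
Track B: 59, 44, 29 (subtracting 15 each time).
Term 7 comes from track A (its 4th entry): 16.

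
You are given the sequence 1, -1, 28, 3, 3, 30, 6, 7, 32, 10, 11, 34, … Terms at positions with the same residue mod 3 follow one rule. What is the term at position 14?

Split by position mod 3: positions 1, 4, 7, … form one track, and each other residue class forms its own.
Subsequence A: 1, 3, 6, 10. Triangular numbers n(n+1)/2 for n = 1, 2, ….
Subsequence B: -1, 3, 7, 11. Adding 4 each time.
Subsequence C: 28, 30, 32, 34. Arithmetic, step +2.
The 14th slot belongs to subsequence B; its 5th term is 15.

15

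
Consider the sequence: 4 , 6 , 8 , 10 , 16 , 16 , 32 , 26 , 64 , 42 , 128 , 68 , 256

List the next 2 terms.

110, 512

Split by position mod 2 into 2 tracks.
Track A: 4, 8, 16, 32, 64, 128, 256 (geometric with ratio 2).
Track B: 6, 10, 16, 26, 42, 68 (each term equals the sum of the previous two).
The 14th slot belongs to track B; its 7th term is 110.
Position 15 falls in track A as its term 8, giving 512.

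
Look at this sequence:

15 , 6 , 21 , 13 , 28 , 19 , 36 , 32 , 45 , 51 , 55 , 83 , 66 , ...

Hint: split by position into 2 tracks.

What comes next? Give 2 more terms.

134, 78

Positions 1, 3, 5, … form one subsequence and positions 2, 4, 6, … form another.
Track A = 15, 21, 28, 36, 45, 55, 66: triangular numbers n(n+1)/2 for n = 5, 6, ….
Track B = 6, 13, 19, 32, 51, 83: each term equals the sum of the previous two.
The 14th slot belongs to track B; its 7th term is 134.
Position 15 falls in track A as its term 8, giving 78.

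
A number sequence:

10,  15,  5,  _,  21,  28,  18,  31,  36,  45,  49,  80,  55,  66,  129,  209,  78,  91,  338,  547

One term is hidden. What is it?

Positions follow the repeating pattern AABB; grouping by letter gives 2 tracks.
Subsequence A is 10, 15, 21, 28, 36, 45, 55, 66, 78, 91, which is triangular numbers n(n+1)/2 for n = 4, 5, ….
Subsequence B is 5, ?, 18, 31, 49, 80, 129, 209, 338, 547, which is a Fibonacci-like recurrence a_n = a_{n-1} + a_{n-2}.
Subsequence B's pattern makes the blank 13.

13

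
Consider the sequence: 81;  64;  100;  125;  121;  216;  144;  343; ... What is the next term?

169

Taking every 2nd term gives 2 separate tracks.
Track A = 81, 100, 121, 144: perfect squares starting at 9².
Track B = 64, 125, 216, 343: the cubes 4³, 5³, 6³, ….
Position 9 → track A, term 5 = 169.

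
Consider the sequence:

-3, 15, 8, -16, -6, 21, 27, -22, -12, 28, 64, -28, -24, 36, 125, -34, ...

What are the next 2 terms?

-48, 45

Split by position mod 4: positions 1, 5, 9, … form one track, and each other residue class forms its own.
Subsequence A = -3, -6, -12, -24: geometric with ratio 2.
Subsequence B = 15, 21, 28, 36: the triangular numbers T_5, T_6, ….
Subsequence C = 8, 27, 64, 125: the cubes 2³, 3³, 4³, ….
Subsequence D = -16, -22, -28, -34: subtracting 6 each time.
Term 17 comes from subsequence A (its 5th entry): -48.
Position 18 → subsequence B, term 5 = 45.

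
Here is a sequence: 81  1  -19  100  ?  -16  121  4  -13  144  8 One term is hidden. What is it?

Split by position mod 3 into 3 tracks.
Track A: 81, 100, 121, 144 — perfect squares starting at 9².
Track B: 1, ?, 4, 8 — successive powers of 2.
Track C: -19, -16, -13 — adding 3 each time.
Track B's pattern makes the blank 2.

2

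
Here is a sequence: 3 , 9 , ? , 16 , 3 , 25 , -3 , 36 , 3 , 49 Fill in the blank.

Positions 1, 3, 5, … form one subsequence and positions 2, 4, 6, … form another.
Track A = 3, ?, 3, -3, 3: the oscillation 3·(−1)^(n+1).
Track B = 9, 16, 25, 36, 49: perfect squares starting at 3².
The gap is track A's term 2; the rule gives -3.

-3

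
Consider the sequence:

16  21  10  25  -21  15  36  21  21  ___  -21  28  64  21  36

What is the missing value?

49

Split by position mod 3 into 3 tracks.
Subsequence A is 16, 25, 36, ?, 64, which is the squares 4², 5², 6², ….
Subsequence B is 21, -21, 21, -21, 21, which is the oscillation 21·(−1)^(n+1).
Subsequence C is 10, 15, 21, 28, 36, which is triangular numbers n(n+1)/2 for n = 4, 5, ….
Subsequence A's pattern makes the blank 49.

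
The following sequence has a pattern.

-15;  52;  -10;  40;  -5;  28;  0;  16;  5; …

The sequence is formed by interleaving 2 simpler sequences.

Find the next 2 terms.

4, 10

The terms cycle through 2 interleaved subsequences.
Stream A: -15, -10, -5, 0, 5 — arithmetic with common difference +5.
Stream B: 52, 40, 28, 16 — arithmetic, step −12.
Position 10 → stream B, term 5 = 4.
Position 11 falls in stream A as its term 6, giving 10.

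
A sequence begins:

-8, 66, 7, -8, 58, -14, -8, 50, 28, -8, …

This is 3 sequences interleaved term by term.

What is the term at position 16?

Split by position mod 3: positions 1, 4, 7, … form one track, and each other residue class forms its own.
Track A: -8, -8, -8, -8 — the constant sequence -8.
Track B: 66, 58, 50 — linear: a_n = 74 − 8·n.
Track C: 7, -14, 28 — a geometric progression (common ratio -2).
Position 16 → track A, term 6 = -8.

-8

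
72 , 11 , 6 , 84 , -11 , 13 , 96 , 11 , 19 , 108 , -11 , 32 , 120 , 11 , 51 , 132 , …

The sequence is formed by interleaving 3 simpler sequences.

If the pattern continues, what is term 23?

-11

Taking every 3rd term gives 3 separate tracks.
Track A is 72, 84, 96, 108, 120, 132, which is linear: a_n = 60 + 12·n.
Track B is 11, -11, 11, -11, 11, which is the oscillation 11·(−1)^(n+1).
Track C is 6, 13, 19, 32, 51, which is Fibonacci-style (each term is the sum of the two before it).
Position 23 → track B, term 8 = -11.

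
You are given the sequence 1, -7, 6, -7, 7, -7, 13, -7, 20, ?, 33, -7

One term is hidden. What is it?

Taking every 2nd term gives 2 separate tracks.
Subsequence A: 1, 6, 7, 13, 20, 33. Fibonacci-style (each term is the sum of the two before it).
Subsequence B: -7, -7, -7, -7, ?, -7. Always -7.
So the missing entry in subsequence B is -7.

-7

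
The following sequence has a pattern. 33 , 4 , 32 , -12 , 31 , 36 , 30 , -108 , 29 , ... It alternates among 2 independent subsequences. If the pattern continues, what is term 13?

Split by position mod 2 into 2 tracks.
Track A: 33, 32, 31, 30, 29 (arithmetic, step −1).
Track B: 4, -12, 36, -108 (geometric, ×-3 each step).
The 13th slot belongs to track A; its 7th term is 27.

27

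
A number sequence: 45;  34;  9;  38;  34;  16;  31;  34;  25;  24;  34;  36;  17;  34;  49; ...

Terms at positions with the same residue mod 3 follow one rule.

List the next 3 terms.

Read the sequence 3 terms at a time; column i is its own pattern.
Stream A is 45, 38, 31, 24, 17, which is subtracting 7 each time.
Stream B is 34, 34, 34, 34, 34, which is constant 34.
Stream C is 9, 16, 25, 36, 49, which is consecutive squares n² from n = 3.
The 16th slot belongs to stream A; its 6th term is 10.
Position 17 → stream B, term 6 = 34.
The 18th slot belongs to stream C; its 6th term is 64.

10, 34, 64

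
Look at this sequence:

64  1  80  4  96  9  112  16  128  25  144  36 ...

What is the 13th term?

The terms cycle through 2 interleaved subsequences.
Track A: 64, 80, 96, 112, 128, 144 — linear: a_n = 48 + 16·n.
Track B: 1, 4, 9, 16, 25, 36 — perfect squares starting at 1².
The 13th slot belongs to track A; its 7th term is 160.

160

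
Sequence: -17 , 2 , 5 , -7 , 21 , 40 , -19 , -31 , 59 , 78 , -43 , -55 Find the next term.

The slot pattern repeats as AABB (period 4), so there are 2 interleaved tracks.
Stream A: -17, 2, 21, 40, 59, 78 (arithmetic, step +19).
Stream B: 5, -7, -19, -31, -43, -55 (arithmetic, step −12).
The 13th slot belongs to stream A; its 7th term is 97.

97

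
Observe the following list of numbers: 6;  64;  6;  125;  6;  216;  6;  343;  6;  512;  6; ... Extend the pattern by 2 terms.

The terms cycle through 2 interleaved subsequences.
Subsequence A: 6, 6, 6, 6, 6, 6 — always 6.
Subsequence B: 64, 125, 216, 343, 512 — consecutive cubes n³ from n = 4.
Position 12 → subsequence B, term 6 = 729.
Position 13 → subsequence A, term 7 = 6.

729, 6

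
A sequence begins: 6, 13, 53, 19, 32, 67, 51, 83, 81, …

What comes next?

Positions follow the repeating pattern AAB; grouping by letter gives 2 tracks.
Track A: 6, 13, 19, 32, 51, 83. A Fibonacci-like recurrence a_n = a_{n-1} + a_{n-2}.
Track B: 53, 67, 81. Arithmetic, step +14.
Term 10 comes from track A (its 7th entry): 134.

134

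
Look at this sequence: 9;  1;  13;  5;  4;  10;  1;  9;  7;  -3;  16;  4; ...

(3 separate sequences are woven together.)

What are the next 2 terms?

-7, 25

The terms cycle through 3 interleaved subsequences.
Track A: 9, 5, 1, -3 — linear: a_n = 13 − 4·n.
Track B: 1, 4, 9, 16 — consecutive squares n² from n = 1.
Track C: 13, 10, 7, 4 — arithmetic, step −3.
Position 13 → track A, term 5 = -7.
Position 14 → track B, term 5 = 25.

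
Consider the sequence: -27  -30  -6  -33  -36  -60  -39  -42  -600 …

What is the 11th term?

-48

The slot pattern repeats as AAB (period 3), so there are 2 interleaved tracks.
Track A is -27, -30, -33, -36, -39, -42, which is subtracting 3 each time.
Track B is -6, -60, -600, which is multiplying by 10 each time.
Position 11 falls in track A as its term 8, giving -48.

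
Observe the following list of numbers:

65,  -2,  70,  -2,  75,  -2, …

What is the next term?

Taking every 2nd term gives 2 separate tracks.
Subsequence A is 65, 70, 75, which is linear: a_n = 60 + 5·n.
Subsequence B is -2, -2, -2, which is the constant sequence -2.
Term 7 comes from subsequence A (its 4th entry): 80.

80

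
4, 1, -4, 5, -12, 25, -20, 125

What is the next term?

-28

Positions 1, 3, 5, … form one subsequence and positions 2, 4, 6, … form another.
Track A: 4, -4, -12, -20 — subtracting 8 each time.
Track B: 1, 5, 25, 125 — powers of 5.
Position 9 → track A, term 5 = -28.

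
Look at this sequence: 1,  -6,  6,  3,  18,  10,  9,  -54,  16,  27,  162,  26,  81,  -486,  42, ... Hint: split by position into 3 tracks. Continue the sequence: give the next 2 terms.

243, 1458

Split by position mod 3: positions 1, 4, 7, … form one track, and each other residue class forms its own.
Track A = 1, 3, 9, 27, 81: powers 3^0, 3^1, 3^2, ….
Track B = -6, 18, -54, 162, -486: geometric with ratio -3.
Track C = 6, 10, 16, 26, 42: a Fibonacci-like recurrence a_n = a_{n-1} + a_{n-2}.
Position 16 falls in track A as its term 6, giving 243.
Position 17 falls in track B as its term 6, giving 1458.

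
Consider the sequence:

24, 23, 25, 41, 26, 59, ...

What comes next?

Split by position mod 2 into 2 tracks.
Track A: 24, 25, 26 — arithmetic with common difference +1.
Track B: 23, 41, 59 — arithmetic with common difference +18.
Term 7 comes from track A (its 4th entry): 27.

27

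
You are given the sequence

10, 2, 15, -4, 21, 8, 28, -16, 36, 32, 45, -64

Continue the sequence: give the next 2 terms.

Positions 1, 3, 5, … form one subsequence and positions 2, 4, 6, … form another.
Track A: 10, 15, 21, 28, 36, 45. Triangular numbers n(n+1)/2 for n = 4, 5, ….
Track B: 2, -4, 8, -16, 32, -64. Geometric, ×-2 each step.
Position 13 → track A, term 7 = 55.
Position 14 falls in track B as its term 7, giving 128.

55, 128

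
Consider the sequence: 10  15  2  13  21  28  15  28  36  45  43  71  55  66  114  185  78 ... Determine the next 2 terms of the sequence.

Positions follow the repeating pattern AABB; grouping by letter gives 2 tracks.
Track A is 10, 15, 21, 28, 36, 45, 55, 66, 78, which is triangular numbers starting at T_4.
Track B is 2, 13, 15, 28, 43, 71, 114, 185, which is each term equals the sum of the previous two.
Term 18 comes from track A (its 10th entry): 91.
The 19th slot belongs to track B; its 9th term is 299.

91, 299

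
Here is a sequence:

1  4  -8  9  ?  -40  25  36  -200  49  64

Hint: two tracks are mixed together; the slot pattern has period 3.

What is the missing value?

16

Positions follow the repeating pattern AAB; grouping by letter gives 2 tracks.
Subsequence A is 1, 4, 9, ?, 25, 36, 49, 64, which is consecutive squares n² from n = 1.
Subsequence B is -8, -40, -200, which is geometric with ratio 5.
So the missing entry in subsequence A is 16.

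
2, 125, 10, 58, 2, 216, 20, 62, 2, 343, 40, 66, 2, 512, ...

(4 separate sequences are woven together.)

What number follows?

80

Read the sequence 4 terms at a time; column i is its own pattern.
Track A: 2, 2, 2, 2 — always 2.
Track B: 125, 216, 343, 512 — the cubes 5³, 6³, 7³, ….
Track C: 10, 20, 40 — multiplying by 2 each time.
Track D: 58, 62, 66 — arithmetic with common difference +4.
Position 15 falls in track C as its term 4, giving 80.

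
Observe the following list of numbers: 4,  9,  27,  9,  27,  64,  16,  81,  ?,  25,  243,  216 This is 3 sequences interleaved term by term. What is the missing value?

Split by position mod 3: positions 1, 4, 7, … form one track, and each other residue class forms its own.
Track A = 4, 9, 16, 25: perfect squares starting at 2².
Track B = 9, 27, 81, 243: powers of 3.
Track C = 27, 64, ?, 216: perfect cubes starting at 3³.
Filling track C at index 3 by its rule yields 125.

125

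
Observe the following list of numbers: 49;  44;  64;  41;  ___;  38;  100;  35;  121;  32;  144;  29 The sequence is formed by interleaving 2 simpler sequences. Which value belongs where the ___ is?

81

Taking every 2nd term gives 2 separate tracks.
Track A: 49, 64, ?, 100, 121, 144 (the squares 7², 8², 9², …).
Track B: 44, 41, 38, 35, 32, 29 (arithmetic with common difference −3).
So the missing entry in track A is 81.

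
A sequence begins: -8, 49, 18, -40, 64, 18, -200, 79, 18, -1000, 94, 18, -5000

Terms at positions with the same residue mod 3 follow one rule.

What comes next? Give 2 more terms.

109, 18

Split by position mod 3 into 3 tracks.
Subsequence A = -8, -40, -200, -1000, -5000: multiplying by 5 each time.
Subsequence B = 49, 64, 79, 94: linear: a_n = 34 + 15·n.
Subsequence C = 18, 18, 18, 18: always 18.
Term 14 comes from subsequence B (its 5th entry): 109.
Position 15 falls in subsequence C as its term 5, giving 18.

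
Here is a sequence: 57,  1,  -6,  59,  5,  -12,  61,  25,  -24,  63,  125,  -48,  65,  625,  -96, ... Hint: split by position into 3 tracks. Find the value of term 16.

Read the sequence 3 terms at a time; column i is its own pattern.
Subsequence A: 57, 59, 61, 63, 65. Arithmetic, step +2.
Subsequence B: 1, 5, 25, 125, 625. Successive powers of 5.
Subsequence C: -6, -12, -24, -48, -96. Geometric, ×2 each step.
Term 16 comes from subsequence A (its 6th entry): 67.

67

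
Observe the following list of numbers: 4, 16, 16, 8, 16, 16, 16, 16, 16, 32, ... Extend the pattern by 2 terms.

16, 16

The slot pattern repeats as ABB (period 3), so there are 2 interleaved tracks.
Track A = 4, 8, 16, 32: powers of 2.
Track B = 16, 16, 16, 16, 16, 16: always 16.
The 11th slot belongs to track B; its 7th term is 16.
The 12th slot belongs to track B; its 8th term is 16.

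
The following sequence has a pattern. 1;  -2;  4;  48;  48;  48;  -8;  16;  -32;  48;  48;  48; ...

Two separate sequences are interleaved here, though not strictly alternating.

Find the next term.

64

Positions follow the repeating pattern AAABBB; grouping by letter gives 2 tracks.
Track A: 1, -2, 4, -8, 16, -32 — geometric, ×-2 each step.
Track B: 48, 48, 48, 48, 48, 48 — always 48.
Position 13 → track A, term 7 = 64.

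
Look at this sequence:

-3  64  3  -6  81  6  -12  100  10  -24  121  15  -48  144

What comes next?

Split by position mod 3 into 3 tracks.
Track A: -3, -6, -12, -24, -48. Geometric with ratio 2.
Track B: 64, 81, 100, 121, 144. Perfect squares starting at 8².
Track C: 3, 6, 10, 15. Triangular numbers starting at T_2.
The 15th slot belongs to track C; its 5th term is 21.

21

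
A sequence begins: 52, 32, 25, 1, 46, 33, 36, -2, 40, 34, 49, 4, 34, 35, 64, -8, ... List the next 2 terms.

Split by position mod 4: positions 1, 5, 9, … form one track, and each other residue class forms its own.
Subsequence A: 52, 46, 40, 34 (linear: a_n = 58 − 6·n).
Subsequence B: 32, 33, 34, 35 (arithmetic with common difference +1).
Subsequence C: 25, 36, 49, 64 (perfect squares starting at 5²).
Subsequence D: 1, -2, 4, -8 (geometric, ×-2 each step).
Term 17 comes from subsequence A (its 5th entry): 28.
The 18th slot belongs to subsequence B; its 5th term is 36.

28, 36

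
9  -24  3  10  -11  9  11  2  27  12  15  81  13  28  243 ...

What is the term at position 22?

The terms cycle through 3 interleaved subsequences.
Stream A = 9, 10, 11, 12, 13: linear: a_n = 8 + n.
Stream B = -24, -11, 2, 15, 28: arithmetic, step +13.
Stream C = 3, 9, 27, 81, 243: powers of 3.
The 22nd slot belongs to stream A; its 8th term is 16.

16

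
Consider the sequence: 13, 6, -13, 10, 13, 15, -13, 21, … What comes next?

Split by position mod 2 into 2 tracks.
Track A: 13, -13, 13, -13. The oscillation 13·(−1)^(n+1).
Track B: 6, 10, 15, 21. Triangular numbers starting at T_3.
Position 9 → track A, term 5 = 13.

13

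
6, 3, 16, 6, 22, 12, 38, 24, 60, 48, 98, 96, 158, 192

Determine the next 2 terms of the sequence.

Split by position mod 2 into 2 tracks.
Track A: 6, 16, 22, 38, 60, 98, 158 (Fibonacci-style (each term is the sum of the two before it)).
Track B: 3, 6, 12, 24, 48, 96, 192 (geometric with ratio 2).
Position 15 falls in track A as its term 8, giving 256.
Position 16 → track B, term 8 = 384.

256, 384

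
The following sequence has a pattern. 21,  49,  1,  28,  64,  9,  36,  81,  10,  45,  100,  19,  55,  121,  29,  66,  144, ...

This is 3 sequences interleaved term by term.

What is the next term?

Taking every 3rd term gives 3 separate tracks.
Stream A = 21, 28, 36, 45, 55, 66: triangular numbers starting at T_6.
Stream B = 49, 64, 81, 100, 121, 144: perfect squares starting at 7².
Stream C = 1, 9, 10, 19, 29: each term equals the sum of the previous two.
Term 18 comes from stream C (its 6th entry): 48.

48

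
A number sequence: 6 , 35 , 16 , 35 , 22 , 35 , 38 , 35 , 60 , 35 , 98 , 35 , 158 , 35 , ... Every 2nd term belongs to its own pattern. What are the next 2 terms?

The terms cycle through 2 interleaved subsequences.
Track A is 6, 16, 22, 38, 60, 98, 158, which is each term equals the sum of the previous two.
Track B is 35, 35, 35, 35, 35, 35, 35, which is constant 35.
Term 15 comes from track A (its 8th entry): 256.
The 16th slot belongs to track B; its 8th term is 35.

256, 35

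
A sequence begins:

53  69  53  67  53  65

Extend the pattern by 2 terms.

Odd-indexed and even-indexed terms follow separate rules.
Stream A = 53, 53, 53: constant 53.
Stream B = 69, 67, 65: arithmetic, step −2.
The 7th slot belongs to stream A; its 4th term is 53.
The 8th slot belongs to stream B; its 4th term is 63.

53, 63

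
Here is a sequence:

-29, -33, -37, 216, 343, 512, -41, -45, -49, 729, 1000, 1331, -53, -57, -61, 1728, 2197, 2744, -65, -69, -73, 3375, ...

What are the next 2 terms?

Positions follow the repeating pattern AAABBB; grouping by letter gives 2 tracks.
Track A: -29, -33, -37, -41, -45, -49, -53, -57, -61, -65, -69, -73. Arithmetic, step −4.
Track B: 216, 343, 512, 729, 1000, 1331, 1728, 2197, 2744, 3375. Consecutive cubes n³ from n = 6.
Position 23 falls in track B as its term 11, giving 4096.
Position 24 falls in track B as its term 12, giving 4913.

4096, 4913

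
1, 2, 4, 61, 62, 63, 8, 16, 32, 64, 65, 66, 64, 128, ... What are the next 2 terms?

256, 67

The slot pattern repeats as AAABBB (period 6), so there are 2 interleaved tracks.
Subsequence A: 1, 2, 4, 8, 16, 32, 64, 128 (powers of 2).
Subsequence B: 61, 62, 63, 64, 65, 66 (linear: a_n = 60 + n).
Position 15 falls in subsequence A as its term 9, giving 256.
Position 16 falls in subsequence B as its term 7, giving 67.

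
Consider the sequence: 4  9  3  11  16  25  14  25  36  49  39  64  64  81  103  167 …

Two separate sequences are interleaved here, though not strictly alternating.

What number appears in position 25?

196

The slot pattern repeats as AABB (period 4), so there are 2 interleaved tracks.
Subsequence A is 4, 9, 16, 25, 36, 49, 64, 81, which is perfect squares starting at 2².
Subsequence B is 3, 11, 14, 25, 39, 64, 103, 167, which is a Fibonacci-like recurrence a_n = a_{n-1} + a_{n-2}.
The 25th slot belongs to subsequence A; its 13th term is 196.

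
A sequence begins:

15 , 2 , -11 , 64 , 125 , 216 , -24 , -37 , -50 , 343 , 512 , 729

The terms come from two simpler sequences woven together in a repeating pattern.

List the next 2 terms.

Positions follow the repeating pattern AAABBB; grouping by letter gives 2 tracks.
Track A: 15, 2, -11, -24, -37, -50 (arithmetic with common difference −13).
Track B: 64, 125, 216, 343, 512, 729 (perfect cubes starting at 4³).
Position 13 → track A, term 7 = -63.
Term 14 comes from track A (its 8th entry): -76.

-63, -76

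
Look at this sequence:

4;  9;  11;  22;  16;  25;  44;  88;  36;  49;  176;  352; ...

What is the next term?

64

Positions follow the repeating pattern AABB; grouping by letter gives 2 tracks.
Subsequence A: 4, 9, 16, 25, 36, 49 (the squares 2², 3², 4², …).
Subsequence B: 11, 22, 44, 88, 176, 352 (a geometric progression (common ratio 2)).
Position 13 → subsequence A, term 7 = 64.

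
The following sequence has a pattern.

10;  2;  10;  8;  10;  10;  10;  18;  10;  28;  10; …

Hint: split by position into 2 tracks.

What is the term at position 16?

The terms cycle through 2 interleaved subsequences.
Track A: 10, 10, 10, 10, 10, 10 (the constant sequence 10).
Track B: 2, 8, 10, 18, 28 (Fibonacci-style (each term is the sum of the two before it)).
The 16th slot belongs to track B; its 8th term is 120.

120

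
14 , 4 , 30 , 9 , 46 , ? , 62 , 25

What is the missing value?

16

Odd-indexed and even-indexed terms follow separate rules.
Subsequence A: 14, 30, 46, 62 (linear: a_n = -2 + 16·n).
Subsequence B: 4, 9, ?, 25 (perfect squares starting at 2²).
Filling subsequence B at index 3 by its rule yields 16.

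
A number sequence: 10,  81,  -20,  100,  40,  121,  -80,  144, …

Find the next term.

160

Split by position mod 2 into 2 tracks.
Track A: 10, -20, 40, -80 — geometric with ratio -2.
Track B: 81, 100, 121, 144 — consecutive squares n² from n = 9.
The 9th slot belongs to track A; its 5th term is 160.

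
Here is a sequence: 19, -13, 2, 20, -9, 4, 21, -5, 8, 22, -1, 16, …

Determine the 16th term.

Taking every 3rd term gives 3 separate tracks.
Track A is 19, 20, 21, 22, which is arithmetic, step +1.
Track B is -13, -9, -5, -1, which is arithmetic with common difference +4.
Track C is 2, 4, 8, 16, which is powers 2^1, 2^2, 2^3, ….
Position 16 falls in track A as its term 6, giving 24.

24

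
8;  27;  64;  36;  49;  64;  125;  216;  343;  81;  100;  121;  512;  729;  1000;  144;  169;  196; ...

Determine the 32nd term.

5832

Positions follow the repeating pattern AAABBB; grouping by letter gives 2 tracks.
Track A: 8, 27, 64, 125, 216, 343, 512, 729, 1000. Consecutive cubes n³ from n = 2.
Track B: 36, 49, 64, 81, 100, 121, 144, 169, 196. The squares 6², 7², 8², ….
Position 32 falls in track A as its term 17, giving 5832.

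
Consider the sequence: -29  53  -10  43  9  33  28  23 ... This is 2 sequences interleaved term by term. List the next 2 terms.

47, 13

Taking every 2nd term gives 2 separate tracks.
Track A: -29, -10, 9, 28 (arithmetic with common difference +19).
Track B: 53, 43, 33, 23 (arithmetic with common difference −10).
The 9th slot belongs to track A; its 5th term is 47.
Term 10 comes from track B (its 5th entry): 13.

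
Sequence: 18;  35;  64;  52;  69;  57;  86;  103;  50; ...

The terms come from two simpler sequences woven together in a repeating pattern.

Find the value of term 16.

188

Positions follow the repeating pattern AAB; grouping by letter gives 2 tracks.
Stream A: 18, 35, 52, 69, 86, 103 (adding 17 each time).
Stream B: 64, 57, 50 (linear: a_n = 71 − 7·n).
Position 16 falls in stream A as its term 11, giving 188.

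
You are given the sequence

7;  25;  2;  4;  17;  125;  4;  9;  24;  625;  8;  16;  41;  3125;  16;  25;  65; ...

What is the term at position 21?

Read the sequence 4 terms at a time; column i is its own pattern.
Subsequence A: 7, 17, 24, 41, 65. Fibonacci-style (each term is the sum of the two before it).
Subsequence B: 25, 125, 625, 3125. Powers 5^2, 5^3, 5^4, ….
Subsequence C: 2, 4, 8, 16. A geometric progression (common ratio 2).
Subsequence D: 4, 9, 16, 25. Consecutive squares n² from n = 2.
Term 21 comes from subsequence A (its 6th entry): 106.

106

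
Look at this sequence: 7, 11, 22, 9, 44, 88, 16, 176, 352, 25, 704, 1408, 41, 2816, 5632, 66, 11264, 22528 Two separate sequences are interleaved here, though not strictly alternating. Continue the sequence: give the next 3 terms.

107, 45056, 90112

The slot pattern repeats as ABB (period 3), so there are 2 interleaved tracks.
Track A: 7, 9, 16, 25, 41, 66 (a Fibonacci-like recurrence a_n = a_{n-1} + a_{n-2}).
Track B: 11, 22, 44, 88, 176, 352, 704, 1408, 2816, 5632, 11264, 22528 (geometric, ×2 each step).
Position 19 → track A, term 7 = 107.
The 20th slot belongs to track B; its 13th term is 45056.
Term 21 comes from track B (its 14th entry): 90112.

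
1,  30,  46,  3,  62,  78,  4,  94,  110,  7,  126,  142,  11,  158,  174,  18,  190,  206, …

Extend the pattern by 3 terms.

29, 222, 238

The slot pattern repeats as ABB (period 3), so there are 2 interleaved tracks.
Track A = 1, 3, 4, 7, 11, 18: a Fibonacci-like recurrence a_n = a_{n-1} + a_{n-2}.
Track B = 30, 46, 62, 78, 94, 110, 126, 142, 158, 174, 190, 206: adding 16 each time.
Term 19 comes from track A (its 7th entry): 29.
Position 20 → track B, term 13 = 222.
Position 21 → track B, term 14 = 238.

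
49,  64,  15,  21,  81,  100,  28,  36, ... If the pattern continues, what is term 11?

Reading positions in blocks of 4 reveals the pattern AABB — 2 tracks woven together.
Stream A: 49, 64, 81, 100 — the squares 7², 8², 9², ….
Stream B: 15, 21, 28, 36 — triangular numbers n(n+1)/2 for n = 5, 6, ….
The 11th slot belongs to stream B; its 5th term is 45.

45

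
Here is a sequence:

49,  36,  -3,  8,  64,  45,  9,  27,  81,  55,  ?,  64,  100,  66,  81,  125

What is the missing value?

Taking every 4th term gives 4 separate tracks.
Subsequence A = 49, 64, 81, 100: perfect squares starting at 7².
Subsequence B = 36, 45, 55, 66: triangular numbers starting at T_8.
Subsequence C = -3, 9, ?, 81: geometric with ratio -3.
Subsequence D = 8, 27, 64, 125: perfect cubes starting at 2³.
The gap is subsequence C's term 3; the rule gives -27.

-27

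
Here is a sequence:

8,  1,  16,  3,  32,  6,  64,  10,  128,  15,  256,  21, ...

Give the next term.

The terms cycle through 2 interleaved subsequences.
Stream A: 8, 16, 32, 64, 128, 256 (geometric with ratio 2).
Stream B: 1, 3, 6, 10, 15, 21 (triangular numbers starting at T_1).
Position 13 → stream A, term 7 = 512.

512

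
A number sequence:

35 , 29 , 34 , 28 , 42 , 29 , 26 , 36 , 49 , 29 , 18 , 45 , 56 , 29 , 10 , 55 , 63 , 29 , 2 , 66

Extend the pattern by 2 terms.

70, 29

Split by position mod 4 into 4 tracks.
Subsequence A: 35, 42, 49, 56, 63 (arithmetic, step +7).
Subsequence B: 29, 29, 29, 29, 29 (the constant sequence 29).
Subsequence C: 34, 26, 18, 10, 2 (arithmetic with common difference −8).
Subsequence D: 28, 36, 45, 55, 66 (the triangular numbers T_7, T_8, …).
Position 21 → subsequence A, term 6 = 70.
Term 22 comes from subsequence B (its 6th entry): 29.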